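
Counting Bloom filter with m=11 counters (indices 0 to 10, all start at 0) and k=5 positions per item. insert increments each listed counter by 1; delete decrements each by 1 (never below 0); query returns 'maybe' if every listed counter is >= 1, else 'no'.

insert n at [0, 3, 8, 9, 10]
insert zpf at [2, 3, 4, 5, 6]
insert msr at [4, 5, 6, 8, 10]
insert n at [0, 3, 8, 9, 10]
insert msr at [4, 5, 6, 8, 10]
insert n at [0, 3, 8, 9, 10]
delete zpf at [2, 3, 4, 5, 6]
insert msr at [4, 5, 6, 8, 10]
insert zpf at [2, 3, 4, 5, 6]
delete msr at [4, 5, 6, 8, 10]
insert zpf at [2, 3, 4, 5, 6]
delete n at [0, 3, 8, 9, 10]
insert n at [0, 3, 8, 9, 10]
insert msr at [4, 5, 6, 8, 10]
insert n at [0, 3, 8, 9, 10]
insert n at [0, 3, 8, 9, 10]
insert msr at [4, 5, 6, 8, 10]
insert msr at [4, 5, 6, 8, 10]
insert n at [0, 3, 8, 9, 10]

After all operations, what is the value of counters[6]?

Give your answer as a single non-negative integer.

Answer: 7

Derivation:
Step 1: insert n at [0, 3, 8, 9, 10] -> counters=[1,0,0,1,0,0,0,0,1,1,1]
Step 2: insert zpf at [2, 3, 4, 5, 6] -> counters=[1,0,1,2,1,1,1,0,1,1,1]
Step 3: insert msr at [4, 5, 6, 8, 10] -> counters=[1,0,1,2,2,2,2,0,2,1,2]
Step 4: insert n at [0, 3, 8, 9, 10] -> counters=[2,0,1,3,2,2,2,0,3,2,3]
Step 5: insert msr at [4, 5, 6, 8, 10] -> counters=[2,0,1,3,3,3,3,0,4,2,4]
Step 6: insert n at [0, 3, 8, 9, 10] -> counters=[3,0,1,4,3,3,3,0,5,3,5]
Step 7: delete zpf at [2, 3, 4, 5, 6] -> counters=[3,0,0,3,2,2,2,0,5,3,5]
Step 8: insert msr at [4, 5, 6, 8, 10] -> counters=[3,0,0,3,3,3,3,0,6,3,6]
Step 9: insert zpf at [2, 3, 4, 5, 6] -> counters=[3,0,1,4,4,4,4,0,6,3,6]
Step 10: delete msr at [4, 5, 6, 8, 10] -> counters=[3,0,1,4,3,3,3,0,5,3,5]
Step 11: insert zpf at [2, 3, 4, 5, 6] -> counters=[3,0,2,5,4,4,4,0,5,3,5]
Step 12: delete n at [0, 3, 8, 9, 10] -> counters=[2,0,2,4,4,4,4,0,4,2,4]
Step 13: insert n at [0, 3, 8, 9, 10] -> counters=[3,0,2,5,4,4,4,0,5,3,5]
Step 14: insert msr at [4, 5, 6, 8, 10] -> counters=[3,0,2,5,5,5,5,0,6,3,6]
Step 15: insert n at [0, 3, 8, 9, 10] -> counters=[4,0,2,6,5,5,5,0,7,4,7]
Step 16: insert n at [0, 3, 8, 9, 10] -> counters=[5,0,2,7,5,5,5,0,8,5,8]
Step 17: insert msr at [4, 5, 6, 8, 10] -> counters=[5,0,2,7,6,6,6,0,9,5,9]
Step 18: insert msr at [4, 5, 6, 8, 10] -> counters=[5,0,2,7,7,7,7,0,10,5,10]
Step 19: insert n at [0, 3, 8, 9, 10] -> counters=[6,0,2,8,7,7,7,0,11,6,11]
Final counters=[6,0,2,8,7,7,7,0,11,6,11] -> counters[6]=7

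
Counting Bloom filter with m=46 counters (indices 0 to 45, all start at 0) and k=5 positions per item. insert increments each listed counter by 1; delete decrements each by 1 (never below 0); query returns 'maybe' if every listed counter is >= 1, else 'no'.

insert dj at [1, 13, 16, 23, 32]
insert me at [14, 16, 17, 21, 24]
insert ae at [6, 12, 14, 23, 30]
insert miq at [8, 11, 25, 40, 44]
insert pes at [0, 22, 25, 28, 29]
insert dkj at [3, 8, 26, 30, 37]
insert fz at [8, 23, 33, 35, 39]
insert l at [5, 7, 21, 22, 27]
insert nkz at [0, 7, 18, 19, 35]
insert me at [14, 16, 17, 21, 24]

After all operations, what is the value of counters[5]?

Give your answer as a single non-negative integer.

Answer: 1

Derivation:
Step 1: insert dj at [1, 13, 16, 23, 32] -> counters=[0,1,0,0,0,0,0,0,0,0,0,0,0,1,0,0,1,0,0,0,0,0,0,1,0,0,0,0,0,0,0,0,1,0,0,0,0,0,0,0,0,0,0,0,0,0]
Step 2: insert me at [14, 16, 17, 21, 24] -> counters=[0,1,0,0,0,0,0,0,0,0,0,0,0,1,1,0,2,1,0,0,0,1,0,1,1,0,0,0,0,0,0,0,1,0,0,0,0,0,0,0,0,0,0,0,0,0]
Step 3: insert ae at [6, 12, 14, 23, 30] -> counters=[0,1,0,0,0,0,1,0,0,0,0,0,1,1,2,0,2,1,0,0,0,1,0,2,1,0,0,0,0,0,1,0,1,0,0,0,0,0,0,0,0,0,0,0,0,0]
Step 4: insert miq at [8, 11, 25, 40, 44] -> counters=[0,1,0,0,0,0,1,0,1,0,0,1,1,1,2,0,2,1,0,0,0,1,0,2,1,1,0,0,0,0,1,0,1,0,0,0,0,0,0,0,1,0,0,0,1,0]
Step 5: insert pes at [0, 22, 25, 28, 29] -> counters=[1,1,0,0,0,0,1,0,1,0,0,1,1,1,2,0,2,1,0,0,0,1,1,2,1,2,0,0,1,1,1,0,1,0,0,0,0,0,0,0,1,0,0,0,1,0]
Step 6: insert dkj at [3, 8, 26, 30, 37] -> counters=[1,1,0,1,0,0,1,0,2,0,0,1,1,1,2,0,2,1,0,0,0,1,1,2,1,2,1,0,1,1,2,0,1,0,0,0,0,1,0,0,1,0,0,0,1,0]
Step 7: insert fz at [8, 23, 33, 35, 39] -> counters=[1,1,0,1,0,0,1,0,3,0,0,1,1,1,2,0,2,1,0,0,0,1,1,3,1,2,1,0,1,1,2,0,1,1,0,1,0,1,0,1,1,0,0,0,1,0]
Step 8: insert l at [5, 7, 21, 22, 27] -> counters=[1,1,0,1,0,1,1,1,3,0,0,1,1,1,2,0,2,1,0,0,0,2,2,3,1,2,1,1,1,1,2,0,1,1,0,1,0,1,0,1,1,0,0,0,1,0]
Step 9: insert nkz at [0, 7, 18, 19, 35] -> counters=[2,1,0,1,0,1,1,2,3,0,0,1,1,1,2,0,2,1,1,1,0,2,2,3,1,2,1,1,1,1,2,0,1,1,0,2,0,1,0,1,1,0,0,0,1,0]
Step 10: insert me at [14, 16, 17, 21, 24] -> counters=[2,1,0,1,0,1,1,2,3,0,0,1,1,1,3,0,3,2,1,1,0,3,2,3,2,2,1,1,1,1,2,0,1,1,0,2,0,1,0,1,1,0,0,0,1,0]
Final counters=[2,1,0,1,0,1,1,2,3,0,0,1,1,1,3,0,3,2,1,1,0,3,2,3,2,2,1,1,1,1,2,0,1,1,0,2,0,1,0,1,1,0,0,0,1,0] -> counters[5]=1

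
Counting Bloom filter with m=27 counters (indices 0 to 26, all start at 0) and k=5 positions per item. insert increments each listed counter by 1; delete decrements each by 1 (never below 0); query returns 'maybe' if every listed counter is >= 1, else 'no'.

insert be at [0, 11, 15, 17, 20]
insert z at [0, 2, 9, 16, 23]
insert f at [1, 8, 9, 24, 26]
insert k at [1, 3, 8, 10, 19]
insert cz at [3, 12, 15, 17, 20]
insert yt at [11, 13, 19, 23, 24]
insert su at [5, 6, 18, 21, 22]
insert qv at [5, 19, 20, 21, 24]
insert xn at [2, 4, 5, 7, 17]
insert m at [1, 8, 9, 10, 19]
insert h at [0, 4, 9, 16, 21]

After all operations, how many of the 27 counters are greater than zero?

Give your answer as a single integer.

Step 1: insert be at [0, 11, 15, 17, 20] -> counters=[1,0,0,0,0,0,0,0,0,0,0,1,0,0,0,1,0,1,0,0,1,0,0,0,0,0,0]
Step 2: insert z at [0, 2, 9, 16, 23] -> counters=[2,0,1,0,0,0,0,0,0,1,0,1,0,0,0,1,1,1,0,0,1,0,0,1,0,0,0]
Step 3: insert f at [1, 8, 9, 24, 26] -> counters=[2,1,1,0,0,0,0,0,1,2,0,1,0,0,0,1,1,1,0,0,1,0,0,1,1,0,1]
Step 4: insert k at [1, 3, 8, 10, 19] -> counters=[2,2,1,1,0,0,0,0,2,2,1,1,0,0,0,1,1,1,0,1,1,0,0,1,1,0,1]
Step 5: insert cz at [3, 12, 15, 17, 20] -> counters=[2,2,1,2,0,0,0,0,2,2,1,1,1,0,0,2,1,2,0,1,2,0,0,1,1,0,1]
Step 6: insert yt at [11, 13, 19, 23, 24] -> counters=[2,2,1,2,0,0,0,0,2,2,1,2,1,1,0,2,1,2,0,2,2,0,0,2,2,0,1]
Step 7: insert su at [5, 6, 18, 21, 22] -> counters=[2,2,1,2,0,1,1,0,2,2,1,2,1,1,0,2,1,2,1,2,2,1,1,2,2,0,1]
Step 8: insert qv at [5, 19, 20, 21, 24] -> counters=[2,2,1,2,0,2,1,0,2,2,1,2,1,1,0,2,1,2,1,3,3,2,1,2,3,0,1]
Step 9: insert xn at [2, 4, 5, 7, 17] -> counters=[2,2,2,2,1,3,1,1,2,2,1,2,1,1,0,2,1,3,1,3,3,2,1,2,3,0,1]
Step 10: insert m at [1, 8, 9, 10, 19] -> counters=[2,3,2,2,1,3,1,1,3,3,2,2,1,1,0,2,1,3,1,4,3,2,1,2,3,0,1]
Step 11: insert h at [0, 4, 9, 16, 21] -> counters=[3,3,2,2,2,3,1,1,3,4,2,2,1,1,0,2,2,3,1,4,3,3,1,2,3,0,1]
Final counters=[3,3,2,2,2,3,1,1,3,4,2,2,1,1,0,2,2,3,1,4,3,3,1,2,3,0,1] -> 25 nonzero

Answer: 25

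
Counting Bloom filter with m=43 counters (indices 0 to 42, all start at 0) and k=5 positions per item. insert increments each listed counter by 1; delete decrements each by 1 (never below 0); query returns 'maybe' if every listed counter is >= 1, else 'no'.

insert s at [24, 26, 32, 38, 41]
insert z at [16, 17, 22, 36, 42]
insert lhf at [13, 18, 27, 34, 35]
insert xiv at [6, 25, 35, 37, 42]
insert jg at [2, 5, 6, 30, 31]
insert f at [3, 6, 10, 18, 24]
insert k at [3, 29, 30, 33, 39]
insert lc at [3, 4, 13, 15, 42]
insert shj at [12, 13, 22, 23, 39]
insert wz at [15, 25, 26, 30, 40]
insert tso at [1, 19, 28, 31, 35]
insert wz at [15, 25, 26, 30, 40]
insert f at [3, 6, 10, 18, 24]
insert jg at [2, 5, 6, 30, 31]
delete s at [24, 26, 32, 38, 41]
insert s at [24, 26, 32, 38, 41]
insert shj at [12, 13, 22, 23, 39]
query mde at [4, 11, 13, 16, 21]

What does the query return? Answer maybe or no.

Answer: no

Derivation:
Step 1: insert s at [24, 26, 32, 38, 41] -> counters=[0,0,0,0,0,0,0,0,0,0,0,0,0,0,0,0,0,0,0,0,0,0,0,0,1,0,1,0,0,0,0,0,1,0,0,0,0,0,1,0,0,1,0]
Step 2: insert z at [16, 17, 22, 36, 42] -> counters=[0,0,0,0,0,0,0,0,0,0,0,0,0,0,0,0,1,1,0,0,0,0,1,0,1,0,1,0,0,0,0,0,1,0,0,0,1,0,1,0,0,1,1]
Step 3: insert lhf at [13, 18, 27, 34, 35] -> counters=[0,0,0,0,0,0,0,0,0,0,0,0,0,1,0,0,1,1,1,0,0,0,1,0,1,0,1,1,0,0,0,0,1,0,1,1,1,0,1,0,0,1,1]
Step 4: insert xiv at [6, 25, 35, 37, 42] -> counters=[0,0,0,0,0,0,1,0,0,0,0,0,0,1,0,0,1,1,1,0,0,0,1,0,1,1,1,1,0,0,0,0,1,0,1,2,1,1,1,0,0,1,2]
Step 5: insert jg at [2, 5, 6, 30, 31] -> counters=[0,0,1,0,0,1,2,0,0,0,0,0,0,1,0,0,1,1,1,0,0,0,1,0,1,1,1,1,0,0,1,1,1,0,1,2,1,1,1,0,0,1,2]
Step 6: insert f at [3, 6, 10, 18, 24] -> counters=[0,0,1,1,0,1,3,0,0,0,1,0,0,1,0,0,1,1,2,0,0,0,1,0,2,1,1,1,0,0,1,1,1,0,1,2,1,1,1,0,0,1,2]
Step 7: insert k at [3, 29, 30, 33, 39] -> counters=[0,0,1,2,0,1,3,0,0,0,1,0,0,1,0,0,1,1,2,0,0,0,1,0,2,1,1,1,0,1,2,1,1,1,1,2,1,1,1,1,0,1,2]
Step 8: insert lc at [3, 4, 13, 15, 42] -> counters=[0,0,1,3,1,1,3,0,0,0,1,0,0,2,0,1,1,1,2,0,0,0,1,0,2,1,1,1,0,1,2,1,1,1,1,2,1,1,1,1,0,1,3]
Step 9: insert shj at [12, 13, 22, 23, 39] -> counters=[0,0,1,3,1,1,3,0,0,0,1,0,1,3,0,1,1,1,2,0,0,0,2,1,2,1,1,1,0,1,2,1,1,1,1,2,1,1,1,2,0,1,3]
Step 10: insert wz at [15, 25, 26, 30, 40] -> counters=[0,0,1,3,1,1,3,0,0,0,1,0,1,3,0,2,1,1,2,0,0,0,2,1,2,2,2,1,0,1,3,1,1,1,1,2,1,1,1,2,1,1,3]
Step 11: insert tso at [1, 19, 28, 31, 35] -> counters=[0,1,1,3,1,1,3,0,0,0,1,0,1,3,0,2,1,1,2,1,0,0,2,1,2,2,2,1,1,1,3,2,1,1,1,3,1,1,1,2,1,1,3]
Step 12: insert wz at [15, 25, 26, 30, 40] -> counters=[0,1,1,3,1,1,3,0,0,0,1,0,1,3,0,3,1,1,2,1,0,0,2,1,2,3,3,1,1,1,4,2,1,1,1,3,1,1,1,2,2,1,3]
Step 13: insert f at [3, 6, 10, 18, 24] -> counters=[0,1,1,4,1,1,4,0,0,0,2,0,1,3,0,3,1,1,3,1,0,0,2,1,3,3,3,1,1,1,4,2,1,1,1,3,1,1,1,2,2,1,3]
Step 14: insert jg at [2, 5, 6, 30, 31] -> counters=[0,1,2,4,1,2,5,0,0,0,2,0,1,3,0,3,1,1,3,1,0,0,2,1,3,3,3,1,1,1,5,3,1,1,1,3,1,1,1,2,2,1,3]
Step 15: delete s at [24, 26, 32, 38, 41] -> counters=[0,1,2,4,1,2,5,0,0,0,2,0,1,3,0,3,1,1,3,1,0,0,2,1,2,3,2,1,1,1,5,3,0,1,1,3,1,1,0,2,2,0,3]
Step 16: insert s at [24, 26, 32, 38, 41] -> counters=[0,1,2,4,1,2,5,0,0,0,2,0,1,3,0,3,1,1,3,1,0,0,2,1,3,3,3,1,1,1,5,3,1,1,1,3,1,1,1,2,2,1,3]
Step 17: insert shj at [12, 13, 22, 23, 39] -> counters=[0,1,2,4,1,2,5,0,0,0,2,0,2,4,0,3,1,1,3,1,0,0,3,2,3,3,3,1,1,1,5,3,1,1,1,3,1,1,1,3,2,1,3]
Query mde: check counters[4]=1 counters[11]=0 counters[13]=4 counters[16]=1 counters[21]=0 -> no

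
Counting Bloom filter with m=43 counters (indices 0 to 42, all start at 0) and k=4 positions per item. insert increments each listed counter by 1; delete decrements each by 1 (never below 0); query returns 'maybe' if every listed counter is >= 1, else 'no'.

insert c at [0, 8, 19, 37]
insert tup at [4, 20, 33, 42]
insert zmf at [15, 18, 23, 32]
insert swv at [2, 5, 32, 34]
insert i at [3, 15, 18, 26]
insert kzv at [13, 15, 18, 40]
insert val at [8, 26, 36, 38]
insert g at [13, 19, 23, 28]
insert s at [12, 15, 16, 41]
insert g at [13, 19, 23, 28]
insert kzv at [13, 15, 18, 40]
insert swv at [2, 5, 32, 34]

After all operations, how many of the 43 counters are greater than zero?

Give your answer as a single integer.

Answer: 25

Derivation:
Step 1: insert c at [0, 8, 19, 37] -> counters=[1,0,0,0,0,0,0,0,1,0,0,0,0,0,0,0,0,0,0,1,0,0,0,0,0,0,0,0,0,0,0,0,0,0,0,0,0,1,0,0,0,0,0]
Step 2: insert tup at [4, 20, 33, 42] -> counters=[1,0,0,0,1,0,0,0,1,0,0,0,0,0,0,0,0,0,0,1,1,0,0,0,0,0,0,0,0,0,0,0,0,1,0,0,0,1,0,0,0,0,1]
Step 3: insert zmf at [15, 18, 23, 32] -> counters=[1,0,0,0,1,0,0,0,1,0,0,0,0,0,0,1,0,0,1,1,1,0,0,1,0,0,0,0,0,0,0,0,1,1,0,0,0,1,0,0,0,0,1]
Step 4: insert swv at [2, 5, 32, 34] -> counters=[1,0,1,0,1,1,0,0,1,0,0,0,0,0,0,1,0,0,1,1,1,0,0,1,0,0,0,0,0,0,0,0,2,1,1,0,0,1,0,0,0,0,1]
Step 5: insert i at [3, 15, 18, 26] -> counters=[1,0,1,1,1,1,0,0,1,0,0,0,0,0,0,2,0,0,2,1,1,0,0,1,0,0,1,0,0,0,0,0,2,1,1,0,0,1,0,0,0,0,1]
Step 6: insert kzv at [13, 15, 18, 40] -> counters=[1,0,1,1,1,1,0,0,1,0,0,0,0,1,0,3,0,0,3,1,1,0,0,1,0,0,1,0,0,0,0,0,2,1,1,0,0,1,0,0,1,0,1]
Step 7: insert val at [8, 26, 36, 38] -> counters=[1,0,1,1,1,1,0,0,2,0,0,0,0,1,0,3,0,0,3,1,1,0,0,1,0,0,2,0,0,0,0,0,2,1,1,0,1,1,1,0,1,0,1]
Step 8: insert g at [13, 19, 23, 28] -> counters=[1,0,1,1,1,1,0,0,2,0,0,0,0,2,0,3,0,0,3,2,1,0,0,2,0,0,2,0,1,0,0,0,2,1,1,0,1,1,1,0,1,0,1]
Step 9: insert s at [12, 15, 16, 41] -> counters=[1,0,1,1,1,1,0,0,2,0,0,0,1,2,0,4,1,0,3,2,1,0,0,2,0,0,2,0,1,0,0,0,2,1,1,0,1,1,1,0,1,1,1]
Step 10: insert g at [13, 19, 23, 28] -> counters=[1,0,1,1,1,1,0,0,2,0,0,0,1,3,0,4,1,0,3,3,1,0,0,3,0,0,2,0,2,0,0,0,2,1,1,0,1,1,1,0,1,1,1]
Step 11: insert kzv at [13, 15, 18, 40] -> counters=[1,0,1,1,1,1,0,0,2,0,0,0,1,4,0,5,1,0,4,3,1,0,0,3,0,0,2,0,2,0,0,0,2,1,1,0,1,1,1,0,2,1,1]
Step 12: insert swv at [2, 5, 32, 34] -> counters=[1,0,2,1,1,2,0,0,2,0,0,0,1,4,0,5,1,0,4,3,1,0,0,3,0,0,2,0,2,0,0,0,3,1,2,0,1,1,1,0,2,1,1]
Final counters=[1,0,2,1,1,2,0,0,2,0,0,0,1,4,0,5,1,0,4,3,1,0,0,3,0,0,2,0,2,0,0,0,3,1,2,0,1,1,1,0,2,1,1] -> 25 nonzero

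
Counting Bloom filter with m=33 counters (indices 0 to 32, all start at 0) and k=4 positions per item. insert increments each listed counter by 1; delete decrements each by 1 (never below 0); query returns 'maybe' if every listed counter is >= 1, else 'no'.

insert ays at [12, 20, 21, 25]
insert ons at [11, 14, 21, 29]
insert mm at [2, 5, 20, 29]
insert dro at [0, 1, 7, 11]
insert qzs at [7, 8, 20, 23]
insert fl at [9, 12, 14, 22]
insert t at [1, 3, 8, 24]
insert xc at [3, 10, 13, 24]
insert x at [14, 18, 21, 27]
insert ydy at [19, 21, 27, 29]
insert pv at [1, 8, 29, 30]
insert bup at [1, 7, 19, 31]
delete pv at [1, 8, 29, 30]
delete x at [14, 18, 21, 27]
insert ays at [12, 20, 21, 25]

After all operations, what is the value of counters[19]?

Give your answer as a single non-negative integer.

Step 1: insert ays at [12, 20, 21, 25] -> counters=[0,0,0,0,0,0,0,0,0,0,0,0,1,0,0,0,0,0,0,0,1,1,0,0,0,1,0,0,0,0,0,0,0]
Step 2: insert ons at [11, 14, 21, 29] -> counters=[0,0,0,0,0,0,0,0,0,0,0,1,1,0,1,0,0,0,0,0,1,2,0,0,0,1,0,0,0,1,0,0,0]
Step 3: insert mm at [2, 5, 20, 29] -> counters=[0,0,1,0,0,1,0,0,0,0,0,1,1,0,1,0,0,0,0,0,2,2,0,0,0,1,0,0,0,2,0,0,0]
Step 4: insert dro at [0, 1, 7, 11] -> counters=[1,1,1,0,0,1,0,1,0,0,0,2,1,0,1,0,0,0,0,0,2,2,0,0,0,1,0,0,0,2,0,0,0]
Step 5: insert qzs at [7, 8, 20, 23] -> counters=[1,1,1,0,0,1,0,2,1,0,0,2,1,0,1,0,0,0,0,0,3,2,0,1,0,1,0,0,0,2,0,0,0]
Step 6: insert fl at [9, 12, 14, 22] -> counters=[1,1,1,0,0,1,0,2,1,1,0,2,2,0,2,0,0,0,0,0,3,2,1,1,0,1,0,0,0,2,0,0,0]
Step 7: insert t at [1, 3, 8, 24] -> counters=[1,2,1,1,0,1,0,2,2,1,0,2,2,0,2,0,0,0,0,0,3,2,1,1,1,1,0,0,0,2,0,0,0]
Step 8: insert xc at [3, 10, 13, 24] -> counters=[1,2,1,2,0,1,0,2,2,1,1,2,2,1,2,0,0,0,0,0,3,2,1,1,2,1,0,0,0,2,0,0,0]
Step 9: insert x at [14, 18, 21, 27] -> counters=[1,2,1,2,0,1,0,2,2,1,1,2,2,1,3,0,0,0,1,0,3,3,1,1,2,1,0,1,0,2,0,0,0]
Step 10: insert ydy at [19, 21, 27, 29] -> counters=[1,2,1,2,0,1,0,2,2,1,1,2,2,1,3,0,0,0,1,1,3,4,1,1,2,1,0,2,0,3,0,0,0]
Step 11: insert pv at [1, 8, 29, 30] -> counters=[1,3,1,2,0,1,0,2,3,1,1,2,2,1,3,0,0,0,1,1,3,4,1,1,2,1,0,2,0,4,1,0,0]
Step 12: insert bup at [1, 7, 19, 31] -> counters=[1,4,1,2,0,1,0,3,3,1,1,2,2,1,3,0,0,0,1,2,3,4,1,1,2,1,0,2,0,4,1,1,0]
Step 13: delete pv at [1, 8, 29, 30] -> counters=[1,3,1,2,0,1,0,3,2,1,1,2,2,1,3,0,0,0,1,2,3,4,1,1,2,1,0,2,0,3,0,1,0]
Step 14: delete x at [14, 18, 21, 27] -> counters=[1,3,1,2,0,1,0,3,2,1,1,2,2,1,2,0,0,0,0,2,3,3,1,1,2,1,0,1,0,3,0,1,0]
Step 15: insert ays at [12, 20, 21, 25] -> counters=[1,3,1,2,0,1,0,3,2,1,1,2,3,1,2,0,0,0,0,2,4,4,1,1,2,2,0,1,0,3,0,1,0]
Final counters=[1,3,1,2,0,1,0,3,2,1,1,2,3,1,2,0,0,0,0,2,4,4,1,1,2,2,0,1,0,3,0,1,0] -> counters[19]=2

Answer: 2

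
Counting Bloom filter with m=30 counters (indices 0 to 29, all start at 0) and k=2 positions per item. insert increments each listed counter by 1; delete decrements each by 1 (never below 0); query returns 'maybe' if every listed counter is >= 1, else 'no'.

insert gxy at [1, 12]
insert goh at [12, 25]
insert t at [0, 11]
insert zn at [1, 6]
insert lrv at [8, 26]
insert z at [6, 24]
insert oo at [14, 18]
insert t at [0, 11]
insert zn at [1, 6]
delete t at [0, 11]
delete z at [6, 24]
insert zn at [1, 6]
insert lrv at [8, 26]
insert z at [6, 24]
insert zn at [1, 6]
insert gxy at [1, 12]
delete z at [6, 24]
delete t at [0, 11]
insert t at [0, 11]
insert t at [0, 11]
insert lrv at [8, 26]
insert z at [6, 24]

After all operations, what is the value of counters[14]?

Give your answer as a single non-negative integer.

Step 1: insert gxy at [1, 12] -> counters=[0,1,0,0,0,0,0,0,0,0,0,0,1,0,0,0,0,0,0,0,0,0,0,0,0,0,0,0,0,0]
Step 2: insert goh at [12, 25] -> counters=[0,1,0,0,0,0,0,0,0,0,0,0,2,0,0,0,0,0,0,0,0,0,0,0,0,1,0,0,0,0]
Step 3: insert t at [0, 11] -> counters=[1,1,0,0,0,0,0,0,0,0,0,1,2,0,0,0,0,0,0,0,0,0,0,0,0,1,0,0,0,0]
Step 4: insert zn at [1, 6] -> counters=[1,2,0,0,0,0,1,0,0,0,0,1,2,0,0,0,0,0,0,0,0,0,0,0,0,1,0,0,0,0]
Step 5: insert lrv at [8, 26] -> counters=[1,2,0,0,0,0,1,0,1,0,0,1,2,0,0,0,0,0,0,0,0,0,0,0,0,1,1,0,0,0]
Step 6: insert z at [6, 24] -> counters=[1,2,0,0,0,0,2,0,1,0,0,1,2,0,0,0,0,0,0,0,0,0,0,0,1,1,1,0,0,0]
Step 7: insert oo at [14, 18] -> counters=[1,2,0,0,0,0,2,0,1,0,0,1,2,0,1,0,0,0,1,0,0,0,0,0,1,1,1,0,0,0]
Step 8: insert t at [0, 11] -> counters=[2,2,0,0,0,0,2,0,1,0,0,2,2,0,1,0,0,0,1,0,0,0,0,0,1,1,1,0,0,0]
Step 9: insert zn at [1, 6] -> counters=[2,3,0,0,0,0,3,0,1,0,0,2,2,0,1,0,0,0,1,0,0,0,0,0,1,1,1,0,0,0]
Step 10: delete t at [0, 11] -> counters=[1,3,0,0,0,0,3,0,1,0,0,1,2,0,1,0,0,0,1,0,0,0,0,0,1,1,1,0,0,0]
Step 11: delete z at [6, 24] -> counters=[1,3,0,0,0,0,2,0,1,0,0,1,2,0,1,0,0,0,1,0,0,0,0,0,0,1,1,0,0,0]
Step 12: insert zn at [1, 6] -> counters=[1,4,0,0,0,0,3,0,1,0,0,1,2,0,1,0,0,0,1,0,0,0,0,0,0,1,1,0,0,0]
Step 13: insert lrv at [8, 26] -> counters=[1,4,0,0,0,0,3,0,2,0,0,1,2,0,1,0,0,0,1,0,0,0,0,0,0,1,2,0,0,0]
Step 14: insert z at [6, 24] -> counters=[1,4,0,0,0,0,4,0,2,0,0,1,2,0,1,0,0,0,1,0,0,0,0,0,1,1,2,0,0,0]
Step 15: insert zn at [1, 6] -> counters=[1,5,0,0,0,0,5,0,2,0,0,1,2,0,1,0,0,0,1,0,0,0,0,0,1,1,2,0,0,0]
Step 16: insert gxy at [1, 12] -> counters=[1,6,0,0,0,0,5,0,2,0,0,1,3,0,1,0,0,0,1,0,0,0,0,0,1,1,2,0,0,0]
Step 17: delete z at [6, 24] -> counters=[1,6,0,0,0,0,4,0,2,0,0,1,3,0,1,0,0,0,1,0,0,0,0,0,0,1,2,0,0,0]
Step 18: delete t at [0, 11] -> counters=[0,6,0,0,0,0,4,0,2,0,0,0,3,0,1,0,0,0,1,0,0,0,0,0,0,1,2,0,0,0]
Step 19: insert t at [0, 11] -> counters=[1,6,0,0,0,0,4,0,2,0,0,1,3,0,1,0,0,0,1,0,0,0,0,0,0,1,2,0,0,0]
Step 20: insert t at [0, 11] -> counters=[2,6,0,0,0,0,4,0,2,0,0,2,3,0,1,0,0,0,1,0,0,0,0,0,0,1,2,0,0,0]
Step 21: insert lrv at [8, 26] -> counters=[2,6,0,0,0,0,4,0,3,0,0,2,3,0,1,0,0,0,1,0,0,0,0,0,0,1,3,0,0,0]
Step 22: insert z at [6, 24] -> counters=[2,6,0,0,0,0,5,0,3,0,0,2,3,0,1,0,0,0,1,0,0,0,0,0,1,1,3,0,0,0]
Final counters=[2,6,0,0,0,0,5,0,3,0,0,2,3,0,1,0,0,0,1,0,0,0,0,0,1,1,3,0,0,0] -> counters[14]=1

Answer: 1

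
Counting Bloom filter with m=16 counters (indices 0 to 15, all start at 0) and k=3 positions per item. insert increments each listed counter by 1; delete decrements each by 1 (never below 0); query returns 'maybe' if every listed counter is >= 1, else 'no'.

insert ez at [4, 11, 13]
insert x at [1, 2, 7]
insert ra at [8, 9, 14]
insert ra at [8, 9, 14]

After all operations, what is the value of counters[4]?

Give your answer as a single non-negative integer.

Answer: 1

Derivation:
Step 1: insert ez at [4, 11, 13] -> counters=[0,0,0,0,1,0,0,0,0,0,0,1,0,1,0,0]
Step 2: insert x at [1, 2, 7] -> counters=[0,1,1,0,1,0,0,1,0,0,0,1,0,1,0,0]
Step 3: insert ra at [8, 9, 14] -> counters=[0,1,1,0,1,0,0,1,1,1,0,1,0,1,1,0]
Step 4: insert ra at [8, 9, 14] -> counters=[0,1,1,0,1,0,0,1,2,2,0,1,0,1,2,0]
Final counters=[0,1,1,0,1,0,0,1,2,2,0,1,0,1,2,0] -> counters[4]=1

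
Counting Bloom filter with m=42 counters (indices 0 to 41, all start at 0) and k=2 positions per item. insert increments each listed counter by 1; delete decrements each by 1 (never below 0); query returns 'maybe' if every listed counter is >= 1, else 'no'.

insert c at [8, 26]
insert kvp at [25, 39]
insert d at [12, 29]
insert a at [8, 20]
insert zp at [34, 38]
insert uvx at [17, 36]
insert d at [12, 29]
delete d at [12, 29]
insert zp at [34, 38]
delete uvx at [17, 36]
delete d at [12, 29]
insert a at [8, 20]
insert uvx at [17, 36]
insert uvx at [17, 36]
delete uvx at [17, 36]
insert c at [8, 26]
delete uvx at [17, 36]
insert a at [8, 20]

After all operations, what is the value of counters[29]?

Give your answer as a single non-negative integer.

Answer: 0

Derivation:
Step 1: insert c at [8, 26] -> counters=[0,0,0,0,0,0,0,0,1,0,0,0,0,0,0,0,0,0,0,0,0,0,0,0,0,0,1,0,0,0,0,0,0,0,0,0,0,0,0,0,0,0]
Step 2: insert kvp at [25, 39] -> counters=[0,0,0,0,0,0,0,0,1,0,0,0,0,0,0,0,0,0,0,0,0,0,0,0,0,1,1,0,0,0,0,0,0,0,0,0,0,0,0,1,0,0]
Step 3: insert d at [12, 29] -> counters=[0,0,0,0,0,0,0,0,1,0,0,0,1,0,0,0,0,0,0,0,0,0,0,0,0,1,1,0,0,1,0,0,0,0,0,0,0,0,0,1,0,0]
Step 4: insert a at [8, 20] -> counters=[0,0,0,0,0,0,0,0,2,0,0,0,1,0,0,0,0,0,0,0,1,0,0,0,0,1,1,0,0,1,0,0,0,0,0,0,0,0,0,1,0,0]
Step 5: insert zp at [34, 38] -> counters=[0,0,0,0,0,0,0,0,2,0,0,0,1,0,0,0,0,0,0,0,1,0,0,0,0,1,1,0,0,1,0,0,0,0,1,0,0,0,1,1,0,0]
Step 6: insert uvx at [17, 36] -> counters=[0,0,0,0,0,0,0,0,2,0,0,0,1,0,0,0,0,1,0,0,1,0,0,0,0,1,1,0,0,1,0,0,0,0,1,0,1,0,1,1,0,0]
Step 7: insert d at [12, 29] -> counters=[0,0,0,0,0,0,0,0,2,0,0,0,2,0,0,0,0,1,0,0,1,0,0,0,0,1,1,0,0,2,0,0,0,0,1,0,1,0,1,1,0,0]
Step 8: delete d at [12, 29] -> counters=[0,0,0,0,0,0,0,0,2,0,0,0,1,0,0,0,0,1,0,0,1,0,0,0,0,1,1,0,0,1,0,0,0,0,1,0,1,0,1,1,0,0]
Step 9: insert zp at [34, 38] -> counters=[0,0,0,0,0,0,0,0,2,0,0,0,1,0,0,0,0,1,0,0,1,0,0,0,0,1,1,0,0,1,0,0,0,0,2,0,1,0,2,1,0,0]
Step 10: delete uvx at [17, 36] -> counters=[0,0,0,0,0,0,0,0,2,0,0,0,1,0,0,0,0,0,0,0,1,0,0,0,0,1,1,0,0,1,0,0,0,0,2,0,0,0,2,1,0,0]
Step 11: delete d at [12, 29] -> counters=[0,0,0,0,0,0,0,0,2,0,0,0,0,0,0,0,0,0,0,0,1,0,0,0,0,1,1,0,0,0,0,0,0,0,2,0,0,0,2,1,0,0]
Step 12: insert a at [8, 20] -> counters=[0,0,0,0,0,0,0,0,3,0,0,0,0,0,0,0,0,0,0,0,2,0,0,0,0,1,1,0,0,0,0,0,0,0,2,0,0,0,2,1,0,0]
Step 13: insert uvx at [17, 36] -> counters=[0,0,0,0,0,0,0,0,3,0,0,0,0,0,0,0,0,1,0,0,2,0,0,0,0,1,1,0,0,0,0,0,0,0,2,0,1,0,2,1,0,0]
Step 14: insert uvx at [17, 36] -> counters=[0,0,0,0,0,0,0,0,3,0,0,0,0,0,0,0,0,2,0,0,2,0,0,0,0,1,1,0,0,0,0,0,0,0,2,0,2,0,2,1,0,0]
Step 15: delete uvx at [17, 36] -> counters=[0,0,0,0,0,0,0,0,3,0,0,0,0,0,0,0,0,1,0,0,2,0,0,0,0,1,1,0,0,0,0,0,0,0,2,0,1,0,2,1,0,0]
Step 16: insert c at [8, 26] -> counters=[0,0,0,0,0,0,0,0,4,0,0,0,0,0,0,0,0,1,0,0,2,0,0,0,0,1,2,0,0,0,0,0,0,0,2,0,1,0,2,1,0,0]
Step 17: delete uvx at [17, 36] -> counters=[0,0,0,0,0,0,0,0,4,0,0,0,0,0,0,0,0,0,0,0,2,0,0,0,0,1,2,0,0,0,0,0,0,0,2,0,0,0,2,1,0,0]
Step 18: insert a at [8, 20] -> counters=[0,0,0,0,0,0,0,0,5,0,0,0,0,0,0,0,0,0,0,0,3,0,0,0,0,1,2,0,0,0,0,0,0,0,2,0,0,0,2,1,0,0]
Final counters=[0,0,0,0,0,0,0,0,5,0,0,0,0,0,0,0,0,0,0,0,3,0,0,0,0,1,2,0,0,0,0,0,0,0,2,0,0,0,2,1,0,0] -> counters[29]=0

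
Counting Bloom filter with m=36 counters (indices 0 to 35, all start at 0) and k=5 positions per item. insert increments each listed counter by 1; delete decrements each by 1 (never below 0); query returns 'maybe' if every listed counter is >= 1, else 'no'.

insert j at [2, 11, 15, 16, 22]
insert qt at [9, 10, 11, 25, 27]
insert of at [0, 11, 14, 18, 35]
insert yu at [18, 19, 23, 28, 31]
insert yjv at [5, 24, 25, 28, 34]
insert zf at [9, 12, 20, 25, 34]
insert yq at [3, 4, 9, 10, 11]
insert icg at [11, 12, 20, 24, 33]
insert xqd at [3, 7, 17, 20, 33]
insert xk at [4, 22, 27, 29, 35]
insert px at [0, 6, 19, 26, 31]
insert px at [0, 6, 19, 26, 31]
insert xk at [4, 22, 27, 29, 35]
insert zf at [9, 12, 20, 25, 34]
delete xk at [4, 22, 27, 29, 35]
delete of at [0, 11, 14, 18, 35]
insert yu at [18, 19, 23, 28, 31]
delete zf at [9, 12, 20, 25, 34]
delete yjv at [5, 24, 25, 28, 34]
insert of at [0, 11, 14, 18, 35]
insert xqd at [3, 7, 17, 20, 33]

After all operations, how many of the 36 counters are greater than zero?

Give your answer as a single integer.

Step 1: insert j at [2, 11, 15, 16, 22] -> counters=[0,0,1,0,0,0,0,0,0,0,0,1,0,0,0,1,1,0,0,0,0,0,1,0,0,0,0,0,0,0,0,0,0,0,0,0]
Step 2: insert qt at [9, 10, 11, 25, 27] -> counters=[0,0,1,0,0,0,0,0,0,1,1,2,0,0,0,1,1,0,0,0,0,0,1,0,0,1,0,1,0,0,0,0,0,0,0,0]
Step 3: insert of at [0, 11, 14, 18, 35] -> counters=[1,0,1,0,0,0,0,0,0,1,1,3,0,0,1,1,1,0,1,0,0,0,1,0,0,1,0,1,0,0,0,0,0,0,0,1]
Step 4: insert yu at [18, 19, 23, 28, 31] -> counters=[1,0,1,0,0,0,0,0,0,1,1,3,0,0,1,1,1,0,2,1,0,0,1,1,0,1,0,1,1,0,0,1,0,0,0,1]
Step 5: insert yjv at [5, 24, 25, 28, 34] -> counters=[1,0,1,0,0,1,0,0,0,1,1,3,0,0,1,1,1,0,2,1,0,0,1,1,1,2,0,1,2,0,0,1,0,0,1,1]
Step 6: insert zf at [9, 12, 20, 25, 34] -> counters=[1,0,1,0,0,1,0,0,0,2,1,3,1,0,1,1,1,0,2,1,1,0,1,1,1,3,0,1,2,0,0,1,0,0,2,1]
Step 7: insert yq at [3, 4, 9, 10, 11] -> counters=[1,0,1,1,1,1,0,0,0,3,2,4,1,0,1,1,1,0,2,1,1,0,1,1,1,3,0,1,2,0,0,1,0,0,2,1]
Step 8: insert icg at [11, 12, 20, 24, 33] -> counters=[1,0,1,1,1,1,0,0,0,3,2,5,2,0,1,1,1,0,2,1,2,0,1,1,2,3,0,1,2,0,0,1,0,1,2,1]
Step 9: insert xqd at [3, 7, 17, 20, 33] -> counters=[1,0,1,2,1,1,0,1,0,3,2,5,2,0,1,1,1,1,2,1,3,0,1,1,2,3,0,1,2,0,0,1,0,2,2,1]
Step 10: insert xk at [4, 22, 27, 29, 35] -> counters=[1,0,1,2,2,1,0,1,0,3,2,5,2,0,1,1,1,1,2,1,3,0,2,1,2,3,0,2,2,1,0,1,0,2,2,2]
Step 11: insert px at [0, 6, 19, 26, 31] -> counters=[2,0,1,2,2,1,1,1,0,3,2,5,2,0,1,1,1,1,2,2,3,0,2,1,2,3,1,2,2,1,0,2,0,2,2,2]
Step 12: insert px at [0, 6, 19, 26, 31] -> counters=[3,0,1,2,2,1,2,1,0,3,2,5,2,0,1,1,1,1,2,3,3,0,2,1,2,3,2,2,2,1,0,3,0,2,2,2]
Step 13: insert xk at [4, 22, 27, 29, 35] -> counters=[3,0,1,2,3,1,2,1,0,3,2,5,2,0,1,1,1,1,2,3,3,0,3,1,2,3,2,3,2,2,0,3,0,2,2,3]
Step 14: insert zf at [9, 12, 20, 25, 34] -> counters=[3,0,1,2,3,1,2,1,0,4,2,5,3,0,1,1,1,1,2,3,4,0,3,1,2,4,2,3,2,2,0,3,0,2,3,3]
Step 15: delete xk at [4, 22, 27, 29, 35] -> counters=[3,0,1,2,2,1,2,1,0,4,2,5,3,0,1,1,1,1,2,3,4,0,2,1,2,4,2,2,2,1,0,3,0,2,3,2]
Step 16: delete of at [0, 11, 14, 18, 35] -> counters=[2,0,1,2,2,1,2,1,0,4,2,4,3,0,0,1,1,1,1,3,4,0,2,1,2,4,2,2,2,1,0,3,0,2,3,1]
Step 17: insert yu at [18, 19, 23, 28, 31] -> counters=[2,0,1,2,2,1,2,1,0,4,2,4,3,0,0,1,1,1,2,4,4,0,2,2,2,4,2,2,3,1,0,4,0,2,3,1]
Step 18: delete zf at [9, 12, 20, 25, 34] -> counters=[2,0,1,2,2,1,2,1,0,3,2,4,2,0,0,1,1,1,2,4,3,0,2,2,2,3,2,2,3,1,0,4,0,2,2,1]
Step 19: delete yjv at [5, 24, 25, 28, 34] -> counters=[2,0,1,2,2,0,2,1,0,3,2,4,2,0,0,1,1,1,2,4,3,0,2,2,1,2,2,2,2,1,0,4,0,2,1,1]
Step 20: insert of at [0, 11, 14, 18, 35] -> counters=[3,0,1,2,2,0,2,1,0,3,2,5,2,0,1,1,1,1,3,4,3,0,2,2,1,2,2,2,2,1,0,4,0,2,1,2]
Step 21: insert xqd at [3, 7, 17, 20, 33] -> counters=[3,0,1,3,2,0,2,2,0,3,2,5,2,0,1,1,1,2,3,4,4,0,2,2,1,2,2,2,2,1,0,4,0,3,1,2]
Final counters=[3,0,1,3,2,0,2,2,0,3,2,5,2,0,1,1,1,2,3,4,4,0,2,2,1,2,2,2,2,1,0,4,0,3,1,2] -> 29 nonzero

Answer: 29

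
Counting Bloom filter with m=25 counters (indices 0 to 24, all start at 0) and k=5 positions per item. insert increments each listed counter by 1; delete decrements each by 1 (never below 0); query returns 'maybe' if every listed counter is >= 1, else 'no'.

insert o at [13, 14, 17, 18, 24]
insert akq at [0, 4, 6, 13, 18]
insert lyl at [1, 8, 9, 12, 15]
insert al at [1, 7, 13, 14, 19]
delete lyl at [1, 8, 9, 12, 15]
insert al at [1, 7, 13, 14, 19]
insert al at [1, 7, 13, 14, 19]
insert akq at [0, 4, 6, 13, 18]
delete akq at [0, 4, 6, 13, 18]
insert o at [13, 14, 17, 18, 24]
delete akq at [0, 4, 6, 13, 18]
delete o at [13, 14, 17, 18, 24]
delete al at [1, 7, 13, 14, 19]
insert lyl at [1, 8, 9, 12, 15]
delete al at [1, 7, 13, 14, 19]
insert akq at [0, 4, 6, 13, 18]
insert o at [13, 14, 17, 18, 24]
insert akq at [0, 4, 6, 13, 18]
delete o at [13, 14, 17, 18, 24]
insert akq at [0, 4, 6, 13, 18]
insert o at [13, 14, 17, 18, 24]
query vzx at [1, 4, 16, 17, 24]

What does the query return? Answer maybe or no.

Step 1: insert o at [13, 14, 17, 18, 24] -> counters=[0,0,0,0,0,0,0,0,0,0,0,0,0,1,1,0,0,1,1,0,0,0,0,0,1]
Step 2: insert akq at [0, 4, 6, 13, 18] -> counters=[1,0,0,0,1,0,1,0,0,0,0,0,0,2,1,0,0,1,2,0,0,0,0,0,1]
Step 3: insert lyl at [1, 8, 9, 12, 15] -> counters=[1,1,0,0,1,0,1,0,1,1,0,0,1,2,1,1,0,1,2,0,0,0,0,0,1]
Step 4: insert al at [1, 7, 13, 14, 19] -> counters=[1,2,0,0,1,0,1,1,1,1,0,0,1,3,2,1,0,1,2,1,0,0,0,0,1]
Step 5: delete lyl at [1, 8, 9, 12, 15] -> counters=[1,1,0,0,1,0,1,1,0,0,0,0,0,3,2,0,0,1,2,1,0,0,0,0,1]
Step 6: insert al at [1, 7, 13, 14, 19] -> counters=[1,2,0,0,1,0,1,2,0,0,0,0,0,4,3,0,0,1,2,2,0,0,0,0,1]
Step 7: insert al at [1, 7, 13, 14, 19] -> counters=[1,3,0,0,1,0,1,3,0,0,0,0,0,5,4,0,0,1,2,3,0,0,0,0,1]
Step 8: insert akq at [0, 4, 6, 13, 18] -> counters=[2,3,0,0,2,0,2,3,0,0,0,0,0,6,4,0,0,1,3,3,0,0,0,0,1]
Step 9: delete akq at [0, 4, 6, 13, 18] -> counters=[1,3,0,0,1,0,1,3,0,0,0,0,0,5,4,0,0,1,2,3,0,0,0,0,1]
Step 10: insert o at [13, 14, 17, 18, 24] -> counters=[1,3,0,0,1,0,1,3,0,0,0,0,0,6,5,0,0,2,3,3,0,0,0,0,2]
Step 11: delete akq at [0, 4, 6, 13, 18] -> counters=[0,3,0,0,0,0,0,3,0,0,0,0,0,5,5,0,0,2,2,3,0,0,0,0,2]
Step 12: delete o at [13, 14, 17, 18, 24] -> counters=[0,3,0,0,0,0,0,3,0,0,0,0,0,4,4,0,0,1,1,3,0,0,0,0,1]
Step 13: delete al at [1, 7, 13, 14, 19] -> counters=[0,2,0,0,0,0,0,2,0,0,0,0,0,3,3,0,0,1,1,2,0,0,0,0,1]
Step 14: insert lyl at [1, 8, 9, 12, 15] -> counters=[0,3,0,0,0,0,0,2,1,1,0,0,1,3,3,1,0,1,1,2,0,0,0,0,1]
Step 15: delete al at [1, 7, 13, 14, 19] -> counters=[0,2,0,0,0,0,0,1,1,1,0,0,1,2,2,1,0,1,1,1,0,0,0,0,1]
Step 16: insert akq at [0, 4, 6, 13, 18] -> counters=[1,2,0,0,1,0,1,1,1,1,0,0,1,3,2,1,0,1,2,1,0,0,0,0,1]
Step 17: insert o at [13, 14, 17, 18, 24] -> counters=[1,2,0,0,1,0,1,1,1,1,0,0,1,4,3,1,0,2,3,1,0,0,0,0,2]
Step 18: insert akq at [0, 4, 6, 13, 18] -> counters=[2,2,0,0,2,0,2,1,1,1,0,0,1,5,3,1,0,2,4,1,0,0,0,0,2]
Step 19: delete o at [13, 14, 17, 18, 24] -> counters=[2,2,0,0,2,0,2,1,1,1,0,0,1,4,2,1,0,1,3,1,0,0,0,0,1]
Step 20: insert akq at [0, 4, 6, 13, 18] -> counters=[3,2,0,0,3,0,3,1,1,1,0,0,1,5,2,1,0,1,4,1,0,0,0,0,1]
Step 21: insert o at [13, 14, 17, 18, 24] -> counters=[3,2,0,0,3,0,3,1,1,1,0,0,1,6,3,1,0,2,5,1,0,0,0,0,2]
Query vzx: check counters[1]=2 counters[4]=3 counters[16]=0 counters[17]=2 counters[24]=2 -> no

Answer: no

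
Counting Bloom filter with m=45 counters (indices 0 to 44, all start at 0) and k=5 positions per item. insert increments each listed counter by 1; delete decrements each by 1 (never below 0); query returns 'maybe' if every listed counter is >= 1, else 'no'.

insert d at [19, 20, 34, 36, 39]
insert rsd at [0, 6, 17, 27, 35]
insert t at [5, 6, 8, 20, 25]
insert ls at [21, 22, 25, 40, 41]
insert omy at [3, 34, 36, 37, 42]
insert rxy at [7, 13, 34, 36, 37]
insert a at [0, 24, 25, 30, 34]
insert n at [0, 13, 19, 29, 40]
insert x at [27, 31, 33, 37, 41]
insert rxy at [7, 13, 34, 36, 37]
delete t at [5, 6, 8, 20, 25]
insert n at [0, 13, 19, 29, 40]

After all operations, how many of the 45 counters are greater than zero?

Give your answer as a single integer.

Answer: 25

Derivation:
Step 1: insert d at [19, 20, 34, 36, 39] -> counters=[0,0,0,0,0,0,0,0,0,0,0,0,0,0,0,0,0,0,0,1,1,0,0,0,0,0,0,0,0,0,0,0,0,0,1,0,1,0,0,1,0,0,0,0,0]
Step 2: insert rsd at [0, 6, 17, 27, 35] -> counters=[1,0,0,0,0,0,1,0,0,0,0,0,0,0,0,0,0,1,0,1,1,0,0,0,0,0,0,1,0,0,0,0,0,0,1,1,1,0,0,1,0,0,0,0,0]
Step 3: insert t at [5, 6, 8, 20, 25] -> counters=[1,0,0,0,0,1,2,0,1,0,0,0,0,0,0,0,0,1,0,1,2,0,0,0,0,1,0,1,0,0,0,0,0,0,1,1,1,0,0,1,0,0,0,0,0]
Step 4: insert ls at [21, 22, 25, 40, 41] -> counters=[1,0,0,0,0,1,2,0,1,0,0,0,0,0,0,0,0,1,0,1,2,1,1,0,0,2,0,1,0,0,0,0,0,0,1,1,1,0,0,1,1,1,0,0,0]
Step 5: insert omy at [3, 34, 36, 37, 42] -> counters=[1,0,0,1,0,1,2,0,1,0,0,0,0,0,0,0,0,1,0,1,2,1,1,0,0,2,0,1,0,0,0,0,0,0,2,1,2,1,0,1,1,1,1,0,0]
Step 6: insert rxy at [7, 13, 34, 36, 37] -> counters=[1,0,0,1,0,1,2,1,1,0,0,0,0,1,0,0,0,1,0,1,2,1,1,0,0,2,0,1,0,0,0,0,0,0,3,1,3,2,0,1,1,1,1,0,0]
Step 7: insert a at [0, 24, 25, 30, 34] -> counters=[2,0,0,1,0,1,2,1,1,0,0,0,0,1,0,0,0,1,0,1,2,1,1,0,1,3,0,1,0,0,1,0,0,0,4,1,3,2,0,1,1,1,1,0,0]
Step 8: insert n at [0, 13, 19, 29, 40] -> counters=[3,0,0,1,0,1,2,1,1,0,0,0,0,2,0,0,0,1,0,2,2,1,1,0,1,3,0,1,0,1,1,0,0,0,4,1,3,2,0,1,2,1,1,0,0]
Step 9: insert x at [27, 31, 33, 37, 41] -> counters=[3,0,0,1,0,1,2,1,1,0,0,0,0,2,0,0,0,1,0,2,2,1,1,0,1,3,0,2,0,1,1,1,0,1,4,1,3,3,0,1,2,2,1,0,0]
Step 10: insert rxy at [7, 13, 34, 36, 37] -> counters=[3,0,0,1,0,1,2,2,1,0,0,0,0,3,0,0,0,1,0,2,2,1,1,0,1,3,0,2,0,1,1,1,0,1,5,1,4,4,0,1,2,2,1,0,0]
Step 11: delete t at [5, 6, 8, 20, 25] -> counters=[3,0,0,1,0,0,1,2,0,0,0,0,0,3,0,0,0,1,0,2,1,1,1,0,1,2,0,2,0,1,1,1,0,1,5,1,4,4,0,1,2,2,1,0,0]
Step 12: insert n at [0, 13, 19, 29, 40] -> counters=[4,0,0,1,0,0,1,2,0,0,0,0,0,4,0,0,0,1,0,3,1,1,1,0,1,2,0,2,0,2,1,1,0,1,5,1,4,4,0,1,3,2,1,0,0]
Final counters=[4,0,0,1,0,0,1,2,0,0,0,0,0,4,0,0,0,1,0,3,1,1,1,0,1,2,0,2,0,2,1,1,0,1,5,1,4,4,0,1,3,2,1,0,0] -> 25 nonzero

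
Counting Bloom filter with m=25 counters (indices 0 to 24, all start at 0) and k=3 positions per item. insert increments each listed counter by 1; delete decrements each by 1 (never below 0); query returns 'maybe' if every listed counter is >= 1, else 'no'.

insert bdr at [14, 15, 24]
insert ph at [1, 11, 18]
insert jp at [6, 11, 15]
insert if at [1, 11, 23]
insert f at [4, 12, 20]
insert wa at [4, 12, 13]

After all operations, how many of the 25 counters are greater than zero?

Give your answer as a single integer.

Answer: 12

Derivation:
Step 1: insert bdr at [14, 15, 24] -> counters=[0,0,0,0,0,0,0,0,0,0,0,0,0,0,1,1,0,0,0,0,0,0,0,0,1]
Step 2: insert ph at [1, 11, 18] -> counters=[0,1,0,0,0,0,0,0,0,0,0,1,0,0,1,1,0,0,1,0,0,0,0,0,1]
Step 3: insert jp at [6, 11, 15] -> counters=[0,1,0,0,0,0,1,0,0,0,0,2,0,0,1,2,0,0,1,0,0,0,0,0,1]
Step 4: insert if at [1, 11, 23] -> counters=[0,2,0,0,0,0,1,0,0,0,0,3,0,0,1,2,0,0,1,0,0,0,0,1,1]
Step 5: insert f at [4, 12, 20] -> counters=[0,2,0,0,1,0,1,0,0,0,0,3,1,0,1,2,0,0,1,0,1,0,0,1,1]
Step 6: insert wa at [4, 12, 13] -> counters=[0,2,0,0,2,0,1,0,0,0,0,3,2,1,1,2,0,0,1,0,1,0,0,1,1]
Final counters=[0,2,0,0,2,0,1,0,0,0,0,3,2,1,1,2,0,0,1,0,1,0,0,1,1] -> 12 nonzero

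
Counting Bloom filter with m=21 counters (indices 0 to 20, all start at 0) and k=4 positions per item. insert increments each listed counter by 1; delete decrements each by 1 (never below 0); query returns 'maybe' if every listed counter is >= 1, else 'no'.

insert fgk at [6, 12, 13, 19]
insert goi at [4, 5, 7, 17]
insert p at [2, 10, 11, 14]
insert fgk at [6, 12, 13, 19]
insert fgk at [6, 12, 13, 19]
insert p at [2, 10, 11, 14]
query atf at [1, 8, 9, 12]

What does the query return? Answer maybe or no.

Answer: no

Derivation:
Step 1: insert fgk at [6, 12, 13, 19] -> counters=[0,0,0,0,0,0,1,0,0,0,0,0,1,1,0,0,0,0,0,1,0]
Step 2: insert goi at [4, 5, 7, 17] -> counters=[0,0,0,0,1,1,1,1,0,0,0,0,1,1,0,0,0,1,0,1,0]
Step 3: insert p at [2, 10, 11, 14] -> counters=[0,0,1,0,1,1,1,1,0,0,1,1,1,1,1,0,0,1,0,1,0]
Step 4: insert fgk at [6, 12, 13, 19] -> counters=[0,0,1,0,1,1,2,1,0,0,1,1,2,2,1,0,0,1,0,2,0]
Step 5: insert fgk at [6, 12, 13, 19] -> counters=[0,0,1,0,1,1,3,1,0,0,1,1,3,3,1,0,0,1,0,3,0]
Step 6: insert p at [2, 10, 11, 14] -> counters=[0,0,2,0,1,1,3,1,0,0,2,2,3,3,2,0,0,1,0,3,0]
Query atf: check counters[1]=0 counters[8]=0 counters[9]=0 counters[12]=3 -> no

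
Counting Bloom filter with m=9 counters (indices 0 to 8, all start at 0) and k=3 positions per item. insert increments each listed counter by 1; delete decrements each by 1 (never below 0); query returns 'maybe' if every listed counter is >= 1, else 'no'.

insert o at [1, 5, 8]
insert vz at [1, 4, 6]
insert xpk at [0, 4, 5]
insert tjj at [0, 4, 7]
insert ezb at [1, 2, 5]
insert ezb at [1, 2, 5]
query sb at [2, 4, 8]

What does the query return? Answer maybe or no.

Answer: maybe

Derivation:
Step 1: insert o at [1, 5, 8] -> counters=[0,1,0,0,0,1,0,0,1]
Step 2: insert vz at [1, 4, 6] -> counters=[0,2,0,0,1,1,1,0,1]
Step 3: insert xpk at [0, 4, 5] -> counters=[1,2,0,0,2,2,1,0,1]
Step 4: insert tjj at [0, 4, 7] -> counters=[2,2,0,0,3,2,1,1,1]
Step 5: insert ezb at [1, 2, 5] -> counters=[2,3,1,0,3,3,1,1,1]
Step 6: insert ezb at [1, 2, 5] -> counters=[2,4,2,0,3,4,1,1,1]
Query sb: check counters[2]=2 counters[4]=3 counters[8]=1 -> maybe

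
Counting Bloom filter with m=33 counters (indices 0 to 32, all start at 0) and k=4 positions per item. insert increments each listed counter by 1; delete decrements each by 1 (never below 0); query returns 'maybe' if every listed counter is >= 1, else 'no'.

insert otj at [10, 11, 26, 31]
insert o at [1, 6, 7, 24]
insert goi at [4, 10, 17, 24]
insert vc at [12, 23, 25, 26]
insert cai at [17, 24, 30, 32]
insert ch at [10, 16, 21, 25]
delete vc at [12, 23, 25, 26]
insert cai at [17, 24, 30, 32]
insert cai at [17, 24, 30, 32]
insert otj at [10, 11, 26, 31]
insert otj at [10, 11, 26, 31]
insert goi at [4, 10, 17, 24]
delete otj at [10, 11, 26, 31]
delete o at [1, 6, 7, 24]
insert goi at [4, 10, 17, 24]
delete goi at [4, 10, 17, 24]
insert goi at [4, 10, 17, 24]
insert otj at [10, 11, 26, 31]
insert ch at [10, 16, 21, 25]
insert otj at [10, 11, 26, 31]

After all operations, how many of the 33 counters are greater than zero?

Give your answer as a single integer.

Step 1: insert otj at [10, 11, 26, 31] -> counters=[0,0,0,0,0,0,0,0,0,0,1,1,0,0,0,0,0,0,0,0,0,0,0,0,0,0,1,0,0,0,0,1,0]
Step 2: insert o at [1, 6, 7, 24] -> counters=[0,1,0,0,0,0,1,1,0,0,1,1,0,0,0,0,0,0,0,0,0,0,0,0,1,0,1,0,0,0,0,1,0]
Step 3: insert goi at [4, 10, 17, 24] -> counters=[0,1,0,0,1,0,1,1,0,0,2,1,0,0,0,0,0,1,0,0,0,0,0,0,2,0,1,0,0,0,0,1,0]
Step 4: insert vc at [12, 23, 25, 26] -> counters=[0,1,0,0,1,0,1,1,0,0,2,1,1,0,0,0,0,1,0,0,0,0,0,1,2,1,2,0,0,0,0,1,0]
Step 5: insert cai at [17, 24, 30, 32] -> counters=[0,1,0,0,1,0,1,1,0,0,2,1,1,0,0,0,0,2,0,0,0,0,0,1,3,1,2,0,0,0,1,1,1]
Step 6: insert ch at [10, 16, 21, 25] -> counters=[0,1,0,0,1,0,1,1,0,0,3,1,1,0,0,0,1,2,0,0,0,1,0,1,3,2,2,0,0,0,1,1,1]
Step 7: delete vc at [12, 23, 25, 26] -> counters=[0,1,0,0,1,0,1,1,0,0,3,1,0,0,0,0,1,2,0,0,0,1,0,0,3,1,1,0,0,0,1,1,1]
Step 8: insert cai at [17, 24, 30, 32] -> counters=[0,1,0,0,1,0,1,1,0,0,3,1,0,0,0,0,1,3,0,0,0,1,0,0,4,1,1,0,0,0,2,1,2]
Step 9: insert cai at [17, 24, 30, 32] -> counters=[0,1,0,0,1,0,1,1,0,0,3,1,0,0,0,0,1,4,0,0,0,1,0,0,5,1,1,0,0,0,3,1,3]
Step 10: insert otj at [10, 11, 26, 31] -> counters=[0,1,0,0,1,0,1,1,0,0,4,2,0,0,0,0,1,4,0,0,0,1,0,0,5,1,2,0,0,0,3,2,3]
Step 11: insert otj at [10, 11, 26, 31] -> counters=[0,1,0,0,1,0,1,1,0,0,5,3,0,0,0,0,1,4,0,0,0,1,0,0,5,1,3,0,0,0,3,3,3]
Step 12: insert goi at [4, 10, 17, 24] -> counters=[0,1,0,0,2,0,1,1,0,0,6,3,0,0,0,0,1,5,0,0,0,1,0,0,6,1,3,0,0,0,3,3,3]
Step 13: delete otj at [10, 11, 26, 31] -> counters=[0,1,0,0,2,0,1,1,0,0,5,2,0,0,0,0,1,5,0,0,0,1,0,0,6,1,2,0,0,0,3,2,3]
Step 14: delete o at [1, 6, 7, 24] -> counters=[0,0,0,0,2,0,0,0,0,0,5,2,0,0,0,0,1,5,0,0,0,1,0,0,5,1,2,0,0,0,3,2,3]
Step 15: insert goi at [4, 10, 17, 24] -> counters=[0,0,0,0,3,0,0,0,0,0,6,2,0,0,0,0,1,6,0,0,0,1,0,0,6,1,2,0,0,0,3,2,3]
Step 16: delete goi at [4, 10, 17, 24] -> counters=[0,0,0,0,2,0,0,0,0,0,5,2,0,0,0,0,1,5,0,0,0,1,0,0,5,1,2,0,0,0,3,2,3]
Step 17: insert goi at [4, 10, 17, 24] -> counters=[0,0,0,0,3,0,0,0,0,0,6,2,0,0,0,0,1,6,0,0,0,1,0,0,6,1,2,0,0,0,3,2,3]
Step 18: insert otj at [10, 11, 26, 31] -> counters=[0,0,0,0,3,0,0,0,0,0,7,3,0,0,0,0,1,6,0,0,0,1,0,0,6,1,3,0,0,0,3,3,3]
Step 19: insert ch at [10, 16, 21, 25] -> counters=[0,0,0,0,3,0,0,0,0,0,8,3,0,0,0,0,2,6,0,0,0,2,0,0,6,2,3,0,0,0,3,3,3]
Step 20: insert otj at [10, 11, 26, 31] -> counters=[0,0,0,0,3,0,0,0,0,0,9,4,0,0,0,0,2,6,0,0,0,2,0,0,6,2,4,0,0,0,3,4,3]
Final counters=[0,0,0,0,3,0,0,0,0,0,9,4,0,0,0,0,2,6,0,0,0,2,0,0,6,2,4,0,0,0,3,4,3] -> 12 nonzero

Answer: 12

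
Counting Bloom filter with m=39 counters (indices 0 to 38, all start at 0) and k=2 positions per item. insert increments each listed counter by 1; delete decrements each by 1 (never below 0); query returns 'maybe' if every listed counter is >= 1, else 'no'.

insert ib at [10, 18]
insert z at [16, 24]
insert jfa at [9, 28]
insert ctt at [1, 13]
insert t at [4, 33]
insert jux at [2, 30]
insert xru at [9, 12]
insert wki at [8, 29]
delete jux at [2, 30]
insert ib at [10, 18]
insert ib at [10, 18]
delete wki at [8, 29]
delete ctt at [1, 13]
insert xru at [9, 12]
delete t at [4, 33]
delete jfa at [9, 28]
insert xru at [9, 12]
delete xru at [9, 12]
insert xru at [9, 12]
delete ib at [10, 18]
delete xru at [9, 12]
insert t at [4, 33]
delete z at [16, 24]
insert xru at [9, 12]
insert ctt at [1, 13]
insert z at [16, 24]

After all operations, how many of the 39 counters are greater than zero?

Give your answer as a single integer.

Answer: 10

Derivation:
Step 1: insert ib at [10, 18] -> counters=[0,0,0,0,0,0,0,0,0,0,1,0,0,0,0,0,0,0,1,0,0,0,0,0,0,0,0,0,0,0,0,0,0,0,0,0,0,0,0]
Step 2: insert z at [16, 24] -> counters=[0,0,0,0,0,0,0,0,0,0,1,0,0,0,0,0,1,0,1,0,0,0,0,0,1,0,0,0,0,0,0,0,0,0,0,0,0,0,0]
Step 3: insert jfa at [9, 28] -> counters=[0,0,0,0,0,0,0,0,0,1,1,0,0,0,0,0,1,0,1,0,0,0,0,0,1,0,0,0,1,0,0,0,0,0,0,0,0,0,0]
Step 4: insert ctt at [1, 13] -> counters=[0,1,0,0,0,0,0,0,0,1,1,0,0,1,0,0,1,0,1,0,0,0,0,0,1,0,0,0,1,0,0,0,0,0,0,0,0,0,0]
Step 5: insert t at [4, 33] -> counters=[0,1,0,0,1,0,0,0,0,1,1,0,0,1,0,0,1,0,1,0,0,0,0,0,1,0,0,0,1,0,0,0,0,1,0,0,0,0,0]
Step 6: insert jux at [2, 30] -> counters=[0,1,1,0,1,0,0,0,0,1,1,0,0,1,0,0,1,0,1,0,0,0,0,0,1,0,0,0,1,0,1,0,0,1,0,0,0,0,0]
Step 7: insert xru at [9, 12] -> counters=[0,1,1,0,1,0,0,0,0,2,1,0,1,1,0,0,1,0,1,0,0,0,0,0,1,0,0,0,1,0,1,0,0,1,0,0,0,0,0]
Step 8: insert wki at [8, 29] -> counters=[0,1,1,0,1,0,0,0,1,2,1,0,1,1,0,0,1,0,1,0,0,0,0,0,1,0,0,0,1,1,1,0,0,1,0,0,0,0,0]
Step 9: delete jux at [2, 30] -> counters=[0,1,0,0,1,0,0,0,1,2,1,0,1,1,0,0,1,0,1,0,0,0,0,0,1,0,0,0,1,1,0,0,0,1,0,0,0,0,0]
Step 10: insert ib at [10, 18] -> counters=[0,1,0,0,1,0,0,0,1,2,2,0,1,1,0,0,1,0,2,0,0,0,0,0,1,0,0,0,1,1,0,0,0,1,0,0,0,0,0]
Step 11: insert ib at [10, 18] -> counters=[0,1,0,0,1,0,0,0,1,2,3,0,1,1,0,0,1,0,3,0,0,0,0,0,1,0,0,0,1,1,0,0,0,1,0,0,0,0,0]
Step 12: delete wki at [8, 29] -> counters=[0,1,0,0,1,0,0,0,0,2,3,0,1,1,0,0,1,0,3,0,0,0,0,0,1,0,0,0,1,0,0,0,0,1,0,0,0,0,0]
Step 13: delete ctt at [1, 13] -> counters=[0,0,0,0,1,0,0,0,0,2,3,0,1,0,0,0,1,0,3,0,0,0,0,0,1,0,0,0,1,0,0,0,0,1,0,0,0,0,0]
Step 14: insert xru at [9, 12] -> counters=[0,0,0,0,1,0,0,0,0,3,3,0,2,0,0,0,1,0,3,0,0,0,0,0,1,0,0,0,1,0,0,0,0,1,0,0,0,0,0]
Step 15: delete t at [4, 33] -> counters=[0,0,0,0,0,0,0,0,0,3,3,0,2,0,0,0,1,0,3,0,0,0,0,0,1,0,0,0,1,0,0,0,0,0,0,0,0,0,0]
Step 16: delete jfa at [9, 28] -> counters=[0,0,0,0,0,0,0,0,0,2,3,0,2,0,0,0,1,0,3,0,0,0,0,0,1,0,0,0,0,0,0,0,0,0,0,0,0,0,0]
Step 17: insert xru at [9, 12] -> counters=[0,0,0,0,0,0,0,0,0,3,3,0,3,0,0,0,1,0,3,0,0,0,0,0,1,0,0,0,0,0,0,0,0,0,0,0,0,0,0]
Step 18: delete xru at [9, 12] -> counters=[0,0,0,0,0,0,0,0,0,2,3,0,2,0,0,0,1,0,3,0,0,0,0,0,1,0,0,0,0,0,0,0,0,0,0,0,0,0,0]
Step 19: insert xru at [9, 12] -> counters=[0,0,0,0,0,0,0,0,0,3,3,0,3,0,0,0,1,0,3,0,0,0,0,0,1,0,0,0,0,0,0,0,0,0,0,0,0,0,0]
Step 20: delete ib at [10, 18] -> counters=[0,0,0,0,0,0,0,0,0,3,2,0,3,0,0,0,1,0,2,0,0,0,0,0,1,0,0,0,0,0,0,0,0,0,0,0,0,0,0]
Step 21: delete xru at [9, 12] -> counters=[0,0,0,0,0,0,0,0,0,2,2,0,2,0,0,0,1,0,2,0,0,0,0,0,1,0,0,0,0,0,0,0,0,0,0,0,0,0,0]
Step 22: insert t at [4, 33] -> counters=[0,0,0,0,1,0,0,0,0,2,2,0,2,0,0,0,1,0,2,0,0,0,0,0,1,0,0,0,0,0,0,0,0,1,0,0,0,0,0]
Step 23: delete z at [16, 24] -> counters=[0,0,0,0,1,0,0,0,0,2,2,0,2,0,0,0,0,0,2,0,0,0,0,0,0,0,0,0,0,0,0,0,0,1,0,0,0,0,0]
Step 24: insert xru at [9, 12] -> counters=[0,0,0,0,1,0,0,0,0,3,2,0,3,0,0,0,0,0,2,0,0,0,0,0,0,0,0,0,0,0,0,0,0,1,0,0,0,0,0]
Step 25: insert ctt at [1, 13] -> counters=[0,1,0,0,1,0,0,0,0,3,2,0,3,1,0,0,0,0,2,0,0,0,0,0,0,0,0,0,0,0,0,0,0,1,0,0,0,0,0]
Step 26: insert z at [16, 24] -> counters=[0,1,0,0,1,0,0,0,0,3,2,0,3,1,0,0,1,0,2,0,0,0,0,0,1,0,0,0,0,0,0,0,0,1,0,0,0,0,0]
Final counters=[0,1,0,0,1,0,0,0,0,3,2,0,3,1,0,0,1,0,2,0,0,0,0,0,1,0,0,0,0,0,0,0,0,1,0,0,0,0,0] -> 10 nonzero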